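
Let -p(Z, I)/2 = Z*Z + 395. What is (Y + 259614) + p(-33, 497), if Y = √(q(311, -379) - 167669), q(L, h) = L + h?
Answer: 256646 + I*√167737 ≈ 2.5665e+5 + 409.56*I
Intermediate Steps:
p(Z, I) = -790 - 2*Z² (p(Z, I) = -2*(Z*Z + 395) = -2*(Z² + 395) = -2*(395 + Z²) = -790 - 2*Z²)
Y = I*√167737 (Y = √((311 - 379) - 167669) = √(-68 - 167669) = √(-167737) = I*√167737 ≈ 409.56*I)
(Y + 259614) + p(-33, 497) = (I*√167737 + 259614) + (-790 - 2*(-33)²) = (259614 + I*√167737) + (-790 - 2*1089) = (259614 + I*√167737) + (-790 - 2178) = (259614 + I*√167737) - 2968 = 256646 + I*√167737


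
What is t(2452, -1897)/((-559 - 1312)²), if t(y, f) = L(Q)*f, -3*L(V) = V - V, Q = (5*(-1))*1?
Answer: 0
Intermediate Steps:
Q = -5 (Q = -5*1 = -5)
L(V) = 0 (L(V) = -(V - V)/3 = -⅓*0 = 0)
t(y, f) = 0 (t(y, f) = 0*f = 0)
t(2452, -1897)/((-559 - 1312)²) = 0/((-559 - 1312)²) = 0/((-1871)²) = 0/3500641 = 0*(1/3500641) = 0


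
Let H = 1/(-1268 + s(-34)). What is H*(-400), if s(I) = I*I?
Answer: 25/7 ≈ 3.5714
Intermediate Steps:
s(I) = I²
H = -1/112 (H = 1/(-1268 + (-34)²) = 1/(-1268 + 1156) = 1/(-112) = -1/112 ≈ -0.0089286)
H*(-400) = -1/112*(-400) = 25/7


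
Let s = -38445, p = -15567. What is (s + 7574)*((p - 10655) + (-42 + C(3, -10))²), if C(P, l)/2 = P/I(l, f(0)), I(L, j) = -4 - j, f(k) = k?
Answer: 3004334849/4 ≈ 7.5108e+8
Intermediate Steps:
C(P, l) = -P/2 (C(P, l) = 2*(P/(-4 - 1*0)) = 2*(P/(-4 + 0)) = 2*(P/(-4)) = 2*(P*(-¼)) = 2*(-P/4) = -P/2)
(s + 7574)*((p - 10655) + (-42 + C(3, -10))²) = (-38445 + 7574)*((-15567 - 10655) + (-42 - ½*3)²) = -30871*(-26222 + (-42 - 3/2)²) = -30871*(-26222 + (-87/2)²) = -30871*(-26222 + 7569/4) = -30871*(-97319/4) = 3004334849/4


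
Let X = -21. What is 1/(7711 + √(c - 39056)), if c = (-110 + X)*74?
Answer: 7711/59508271 - 25*I*√78/59508271 ≈ 0.00012958 - 3.7103e-6*I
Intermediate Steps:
c = -9694 (c = (-110 - 21)*74 = -131*74 = -9694)
1/(7711 + √(c - 39056)) = 1/(7711 + √(-9694 - 39056)) = 1/(7711 + √(-48750)) = 1/(7711 + 25*I*√78)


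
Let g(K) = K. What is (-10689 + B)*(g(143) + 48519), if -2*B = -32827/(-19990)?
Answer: -10398559592557/19990 ≈ -5.2019e+8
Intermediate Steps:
B = -32827/39980 (B = -(-32827)/(2*(-19990)) = -(-32827)*(-1)/(2*19990) = -½*32827/19990 = -32827/39980 ≈ -0.82109)
(-10689 + B)*(g(143) + 48519) = (-10689 - 32827/39980)*(143 + 48519) = -427379047/39980*48662 = -10398559592557/19990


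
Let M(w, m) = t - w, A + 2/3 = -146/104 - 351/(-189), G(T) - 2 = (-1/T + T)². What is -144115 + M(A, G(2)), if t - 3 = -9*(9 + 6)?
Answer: -157517491/1092 ≈ -1.4425e+5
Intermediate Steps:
t = -132 (t = 3 - 9*(9 + 6) = 3 - 9*15 = 3 - 135 = -132)
G(T) = 2 + (T - 1/T)² (G(T) = 2 + (-1/T + T)² = 2 + (T - 1/T)²)
A = -233/1092 (A = -⅔ + (-146/104 - 351/(-189)) = -⅔ + (-146*1/104 - 351*(-1/189)) = -⅔ + (-73/52 + 13/7) = -⅔ + 165/364 = -233/1092 ≈ -0.21337)
M(w, m) = -132 - w
-144115 + M(A, G(2)) = -144115 + (-132 - 1*(-233/1092)) = -144115 + (-132 + 233/1092) = -144115 - 143911/1092 = -157517491/1092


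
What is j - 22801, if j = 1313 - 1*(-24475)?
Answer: 2987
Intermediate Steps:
j = 25788 (j = 1313 + 24475 = 25788)
j - 22801 = 25788 - 22801 = 2987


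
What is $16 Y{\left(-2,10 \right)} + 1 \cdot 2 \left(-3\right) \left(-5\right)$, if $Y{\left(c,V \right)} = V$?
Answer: $190$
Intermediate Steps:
$16 Y{\left(-2,10 \right)} + 1 \cdot 2 \left(-3\right) \left(-5\right) = 16 \cdot 10 + 1 \cdot 2 \left(-3\right) \left(-5\right) = 160 + 2 \left(-3\right) \left(-5\right) = 160 - -30 = 160 + 30 = 190$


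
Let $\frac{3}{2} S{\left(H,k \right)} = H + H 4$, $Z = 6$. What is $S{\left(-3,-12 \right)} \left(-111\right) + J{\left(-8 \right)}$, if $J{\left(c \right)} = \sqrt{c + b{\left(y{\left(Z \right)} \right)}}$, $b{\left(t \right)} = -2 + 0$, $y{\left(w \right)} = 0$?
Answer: $1110 + i \sqrt{10} \approx 1110.0 + 3.1623 i$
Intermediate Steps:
$b{\left(t \right)} = -2$
$S{\left(H,k \right)} = \frac{10 H}{3}$ ($S{\left(H,k \right)} = \frac{2 \left(H + H 4\right)}{3} = \frac{2 \left(H + 4 H\right)}{3} = \frac{2 \cdot 5 H}{3} = \frac{10 H}{3}$)
$J{\left(c \right)} = \sqrt{-2 + c}$ ($J{\left(c \right)} = \sqrt{c - 2} = \sqrt{-2 + c}$)
$S{\left(-3,-12 \right)} \left(-111\right) + J{\left(-8 \right)} = \frac{10}{3} \left(-3\right) \left(-111\right) + \sqrt{-2 - 8} = \left(-10\right) \left(-111\right) + \sqrt{-10} = 1110 + i \sqrt{10}$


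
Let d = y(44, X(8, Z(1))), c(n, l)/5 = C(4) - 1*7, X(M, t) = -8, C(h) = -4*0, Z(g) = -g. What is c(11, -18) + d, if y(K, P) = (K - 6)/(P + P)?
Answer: -299/8 ≈ -37.375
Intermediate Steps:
C(h) = 0
c(n, l) = -35 (c(n, l) = 5*(0 - 1*7) = 5*(0 - 7) = 5*(-7) = -35)
y(K, P) = (-6 + K)/(2*P) (y(K, P) = (-6 + K)/((2*P)) = (-6 + K)*(1/(2*P)) = (-6 + K)/(2*P))
d = -19/8 (d = (½)*(-6 + 44)/(-8) = (½)*(-⅛)*38 = -19/8 ≈ -2.3750)
c(11, -18) + d = -35 - 19/8 = -299/8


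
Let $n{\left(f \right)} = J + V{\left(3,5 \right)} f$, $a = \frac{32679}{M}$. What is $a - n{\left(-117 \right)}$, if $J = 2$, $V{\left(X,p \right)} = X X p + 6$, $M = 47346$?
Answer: $\frac{94150523}{15782} \approx 5965.7$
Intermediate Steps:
$V{\left(X,p \right)} = 6 + p X^{2}$ ($V{\left(X,p \right)} = X^{2} p + 6 = p X^{2} + 6 = 6 + p X^{2}$)
$a = \frac{10893}{15782}$ ($a = \frac{32679}{47346} = 32679 \cdot \frac{1}{47346} = \frac{10893}{15782} \approx 0.69022$)
$n{\left(f \right)} = 2 + 51 f$ ($n{\left(f \right)} = 2 + \left(6 + 5 \cdot 3^{2}\right) f = 2 + \left(6 + 5 \cdot 9\right) f = 2 + \left(6 + 45\right) f = 2 + 51 f$)
$a - n{\left(-117 \right)} = \frac{10893}{15782} - \left(2 + 51 \left(-117\right)\right) = \frac{10893}{15782} - \left(2 - 5967\right) = \frac{10893}{15782} - -5965 = \frac{10893}{15782} + 5965 = \frac{94150523}{15782}$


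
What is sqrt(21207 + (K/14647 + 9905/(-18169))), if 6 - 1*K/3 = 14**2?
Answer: 2*sqrt(375462611622999850162)/266121343 ≈ 145.62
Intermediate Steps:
K = -570 (K = 18 - 3*14**2 = 18 - 3*196 = 18 - 588 = -570)
sqrt(21207 + (K/14647 + 9905/(-18169))) = sqrt(21207 + (-570/14647 + 9905/(-18169))) = sqrt(21207 + (-570*1/14647 + 9905*(-1/18169))) = sqrt(21207 + (-570/14647 - 9905/18169)) = sqrt(21207 - 155434865/266121343) = sqrt(5643479886136/266121343) = 2*sqrt(375462611622999850162)/266121343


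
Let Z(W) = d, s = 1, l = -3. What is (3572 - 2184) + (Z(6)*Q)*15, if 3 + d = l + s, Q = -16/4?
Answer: 1688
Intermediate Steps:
Q = -4 (Q = -16*1/4 = -4)
d = -5 (d = -3 + (-3 + 1) = -3 - 2 = -5)
Z(W) = -5
(3572 - 2184) + (Z(6)*Q)*15 = (3572 - 2184) - 5*(-4)*15 = 1388 + 20*15 = 1388 + 300 = 1688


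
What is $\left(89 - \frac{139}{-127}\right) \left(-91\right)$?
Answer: $- \frac{1041222}{127} \approx -8198.6$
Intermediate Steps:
$\left(89 - \frac{139}{-127}\right) \left(-91\right) = \left(89 - - \frac{139}{127}\right) \left(-91\right) = \left(89 + \frac{139}{127}\right) \left(-91\right) = \frac{11442}{127} \left(-91\right) = - \frac{1041222}{127}$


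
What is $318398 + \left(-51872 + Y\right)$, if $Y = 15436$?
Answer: $281962$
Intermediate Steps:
$318398 + \left(-51872 + Y\right) = 318398 + \left(-51872 + 15436\right) = 318398 - 36436 = 281962$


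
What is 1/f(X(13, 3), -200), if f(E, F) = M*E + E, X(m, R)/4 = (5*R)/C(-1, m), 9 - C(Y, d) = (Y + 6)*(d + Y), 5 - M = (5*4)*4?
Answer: 17/1480 ≈ 0.011486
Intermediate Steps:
M = -75 (M = 5 - 5*4*4 = 5 - 20*4 = 5 - 1*80 = 5 - 80 = -75)
C(Y, d) = 9 - (6 + Y)*(Y + d) (C(Y, d) = 9 - (Y + 6)*(d + Y) = 9 - (6 + Y)*(Y + d))
X(m, R) = 20*R/(14 - 5*m) (X(m, R) = 4*((5*R)/(9 - 1*(-1)² - 6*(-1) - 6*m - 1*(-1)*m)) = 4*((5*R)/(9 - 1*1 + 6 - 6*m + m)) = 4*((5*R)/(9 - 1 + 6 - 6*m + m)) = 4*((5*R)/(14 - 5*m)) = 4*(5*R/(14 - 5*m)) = 20*R/(14 - 5*m))
f(E, F) = -74*E (f(E, F) = -75*E + E = -74*E)
1/f(X(13, 3), -200) = 1/(-(-1480)*3/(-14 + 5*13)) = 1/(-(-1480)*3/(-14 + 65)) = 1/(-(-1480)*3/51) = 1/(-74*(-20/17)) = 1/(1480/17) = 17/1480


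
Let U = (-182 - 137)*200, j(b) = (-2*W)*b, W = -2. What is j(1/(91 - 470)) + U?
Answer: -24180204/379 ≈ -63800.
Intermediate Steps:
j(b) = 4*b (j(b) = (-2*(-2))*b = 4*b)
U = -63800 (U = -319*200 = -63800)
j(1/(91 - 470)) + U = 4/(91 - 470) - 63800 = 4/(-379) - 63800 = 4*(-1/379) - 63800 = -4/379 - 63800 = -24180204/379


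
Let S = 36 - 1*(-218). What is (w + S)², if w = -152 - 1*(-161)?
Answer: 69169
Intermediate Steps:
S = 254 (S = 36 + 218 = 254)
w = 9 (w = -152 + 161 = 9)
(w + S)² = (9 + 254)² = 263² = 69169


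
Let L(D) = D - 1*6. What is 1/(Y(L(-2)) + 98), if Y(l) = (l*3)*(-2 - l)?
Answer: -1/46 ≈ -0.021739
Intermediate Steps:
L(D) = -6 + D (L(D) = D - 6 = -6 + D)
Y(l) = 3*l*(-2 - l) (Y(l) = (3*l)*(-2 - l) = 3*l*(-2 - l))
1/(Y(L(-2)) + 98) = 1/(-3*(-6 - 2)*(2 + (-6 - 2)) + 98) = 1/(-3*(-8)*(2 - 8) + 98) = 1/(-3*(-8)*(-6) + 98) = 1/(-144 + 98) = 1/(-46) = -1/46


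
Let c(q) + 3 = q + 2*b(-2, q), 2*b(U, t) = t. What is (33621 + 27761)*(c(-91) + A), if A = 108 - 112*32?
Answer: -224719502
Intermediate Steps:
A = -3476 (A = 108 - 3584 = -3476)
b(U, t) = t/2
c(q) = -3 + 2*q (c(q) = -3 + (q + 2*(q/2)) = -3 + (q + q) = -3 + 2*q)
(33621 + 27761)*(c(-91) + A) = (33621 + 27761)*((-3 + 2*(-91)) - 3476) = 61382*((-3 - 182) - 3476) = 61382*(-185 - 3476) = 61382*(-3661) = -224719502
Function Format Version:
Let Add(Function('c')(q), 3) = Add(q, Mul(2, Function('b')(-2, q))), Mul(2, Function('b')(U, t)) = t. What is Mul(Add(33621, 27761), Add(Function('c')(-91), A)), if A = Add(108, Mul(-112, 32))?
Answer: -224719502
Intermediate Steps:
A = -3476 (A = Add(108, -3584) = -3476)
Function('b')(U, t) = Mul(Rational(1, 2), t)
Function('c')(q) = Add(-3, Mul(2, q)) (Function('c')(q) = Add(-3, Add(q, Mul(2, Mul(Rational(1, 2), q)))) = Add(-3, Add(q, q)) = Add(-3, Mul(2, q)))
Mul(Add(33621, 27761), Add(Function('c')(-91), A)) = Mul(Add(33621, 27761), Add(Add(-3, Mul(2, -91)), -3476)) = Mul(61382, Add(Add(-3, -182), -3476)) = Mul(61382, Add(-185, -3476)) = Mul(61382, -3661) = -224719502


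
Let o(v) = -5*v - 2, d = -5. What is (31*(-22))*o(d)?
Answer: -15686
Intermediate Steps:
o(v) = -2 - 5*v
(31*(-22))*o(d) = (31*(-22))*(-2 - 5*(-5)) = -682*(-2 + 25) = -682*23 = -15686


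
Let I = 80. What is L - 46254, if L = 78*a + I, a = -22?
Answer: -47890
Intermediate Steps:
L = -1636 (L = 78*(-22) + 80 = -1716 + 80 = -1636)
L - 46254 = -1636 - 46254 = -47890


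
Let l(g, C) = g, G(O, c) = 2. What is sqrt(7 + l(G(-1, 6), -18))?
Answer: 3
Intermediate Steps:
sqrt(7 + l(G(-1, 6), -18)) = sqrt(7 + 2) = sqrt(9) = 3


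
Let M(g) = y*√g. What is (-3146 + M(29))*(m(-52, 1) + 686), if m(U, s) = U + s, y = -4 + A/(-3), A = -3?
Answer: -1997710 - 1905*√29 ≈ -2.0080e+6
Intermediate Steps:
y = -3 (y = -4 - 3/(-3) = -4 - 3*(-⅓) = -4 + 1 = -3)
M(g) = -3*√g
(-3146 + M(29))*(m(-52, 1) + 686) = (-3146 - 3*√29)*((-52 + 1) + 686) = (-3146 - 3*√29)*(-51 + 686) = (-3146 - 3*√29)*635 = -1997710 - 1905*√29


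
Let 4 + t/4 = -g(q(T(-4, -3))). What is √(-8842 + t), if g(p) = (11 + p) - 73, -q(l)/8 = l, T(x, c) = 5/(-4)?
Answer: 5*I*√346 ≈ 93.005*I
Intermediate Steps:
T(x, c) = -5/4 (T(x, c) = 5*(-¼) = -5/4)
q(l) = -8*l
g(p) = -62 + p
t = 192 (t = -16 + 4*(-(-62 - 8*(-5/4))) = -16 + 4*(-(-62 + 10)) = -16 + 4*(-1*(-52)) = -16 + 4*52 = -16 + 208 = 192)
√(-8842 + t) = √(-8842 + 192) = √(-8650) = 5*I*√346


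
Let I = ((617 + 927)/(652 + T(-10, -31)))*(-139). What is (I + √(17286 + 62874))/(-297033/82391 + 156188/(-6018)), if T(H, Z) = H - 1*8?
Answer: 26603211204852/2322980771167 - 991658076*√5010/7328015051 ≈ 1.8738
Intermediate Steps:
T(H, Z) = -8 + H (T(H, Z) = H - 8 = -8 + H)
I = -107308/317 (I = ((617 + 927)/(652 + (-8 - 10)))*(-139) = (1544/(652 - 18))*(-139) = (1544/634)*(-139) = (1544*(1/634))*(-139) = (772/317)*(-139) = -107308/317 ≈ -338.51)
(I + √(17286 + 62874))/(-297033/82391 + 156188/(-6018)) = (-107308/317 + √(17286 + 62874))/(-297033/82391 + 156188/(-6018)) = (-107308/317 + √80160)/(-297033*1/82391 + 156188*(-1/6018)) = (-107308/317 + 4*√5010)/(-297033/82391 - 78094/3009) = (-107308/317 + 4*√5010)/(-7328015051/247914519) = (-107308/317 + 4*√5010)*(-247914519/7328015051) = 26603211204852/2322980771167 - 991658076*√5010/7328015051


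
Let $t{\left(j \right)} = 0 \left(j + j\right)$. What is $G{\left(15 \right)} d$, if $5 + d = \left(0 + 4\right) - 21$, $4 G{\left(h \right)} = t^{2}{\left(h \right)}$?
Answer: $0$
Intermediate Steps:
$t{\left(j \right)} = 0$ ($t{\left(j \right)} = 0 \cdot 2 j = 0$)
$G{\left(h \right)} = 0$ ($G{\left(h \right)} = \frac{0^{2}}{4} = \frac{1}{4} \cdot 0 = 0$)
$d = -22$ ($d = -5 + \left(\left(0 + 4\right) - 21\right) = -5 + \left(4 - 21\right) = -5 - 17 = -22$)
$G{\left(15 \right)} d = 0 \left(-22\right) = 0$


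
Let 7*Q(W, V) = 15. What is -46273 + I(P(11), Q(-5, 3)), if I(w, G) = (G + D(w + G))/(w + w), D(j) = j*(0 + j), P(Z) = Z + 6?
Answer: -77072757/1666 ≈ -46262.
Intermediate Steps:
P(Z) = 6 + Z
D(j) = j**2 (D(j) = j*j = j**2)
Q(W, V) = 15/7 (Q(W, V) = (1/7)*15 = 15/7)
I(w, G) = (G + (G + w)**2)/(2*w) (I(w, G) = (G + (w + G)**2)/(w + w) = (G + (G + w)**2)/((2*w)) = (G + (G + w)**2)*(1/(2*w)) = (G + (G + w)**2)/(2*w))
-46273 + I(P(11), Q(-5, 3)) = -46273 + (15/7 + (15/7 + (6 + 11))**2)/(2*(6 + 11)) = -46273 + (1/2)*(15/7 + (15/7 + 17)**2)/17 = -46273 + (1/2)*(1/17)*(15/7 + (134/7)**2) = -46273 + (1/2)*(1/17)*(15/7 + 17956/49) = -46273 + (1/2)*(1/17)*(18061/49) = -46273 + 18061/1666 = -77072757/1666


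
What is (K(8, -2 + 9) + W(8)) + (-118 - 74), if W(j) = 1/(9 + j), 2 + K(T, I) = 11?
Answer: -3110/17 ≈ -182.94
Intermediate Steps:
K(T, I) = 9 (K(T, I) = -2 + 11 = 9)
(K(8, -2 + 9) + W(8)) + (-118 - 74) = (9 + 1/(9 + 8)) + (-118 - 74) = (9 + 1/17) - 192 = 154/17 - 192 = -3110/17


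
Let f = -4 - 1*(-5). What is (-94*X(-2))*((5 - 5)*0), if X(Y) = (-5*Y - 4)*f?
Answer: 0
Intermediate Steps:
f = 1 (f = -4 + 5 = 1)
X(Y) = -4 - 5*Y (X(Y) = (-5*Y - 4)*1 = (-4 - 5*Y)*1 = -4 - 5*Y)
(-94*X(-2))*((5 - 5)*0) = (-94*(-4 - 5*(-2)))*((5 - 5)*0) = (-94*(-4 + 10))*(0*0) = -94*6*0 = -564*0 = 0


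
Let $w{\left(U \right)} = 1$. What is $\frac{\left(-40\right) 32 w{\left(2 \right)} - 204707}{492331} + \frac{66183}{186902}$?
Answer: $- \frac{5915439701}{92017648562} \approx -0.064286$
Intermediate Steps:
$\frac{\left(-40\right) 32 w{\left(2 \right)} - 204707}{492331} + \frac{66183}{186902} = \frac{\left(-40\right) 32 \cdot 1 - 204707}{492331} + \frac{66183}{186902} = \left(\left(-1280\right) 1 - 204707\right) \frac{1}{492331} + 66183 \cdot \frac{1}{186902} = \left(-1280 - 204707\right) \frac{1}{492331} + \frac{66183}{186902} = \left(-205987\right) \frac{1}{492331} + \frac{66183}{186902} = - \frac{205987}{492331} + \frac{66183}{186902} = - \frac{5915439701}{92017648562}$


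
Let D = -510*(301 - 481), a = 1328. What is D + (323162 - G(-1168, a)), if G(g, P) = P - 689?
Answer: 414323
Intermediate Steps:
G(g, P) = -689 + P
D = 91800 (D = -510*(-180) = 91800)
D + (323162 - G(-1168, a)) = 91800 + (323162 - (-689 + 1328)) = 91800 + (323162 - 1*639) = 91800 + (323162 - 639) = 91800 + 322523 = 414323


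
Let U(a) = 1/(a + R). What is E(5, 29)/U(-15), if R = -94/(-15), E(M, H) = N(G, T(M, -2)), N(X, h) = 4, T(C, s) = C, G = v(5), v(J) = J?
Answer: -524/15 ≈ -34.933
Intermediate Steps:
G = 5
E(M, H) = 4
R = 94/15 (R = -94*(-1/15) = 94/15 ≈ 6.2667)
U(a) = 1/(94/15 + a) (U(a) = 1/(a + 94/15) = 1/(94/15 + a))
E(5, 29)/U(-15) = 4/((15/(94 + 15*(-15)))) = 4/((15/(94 - 225))) = 4/((15/(-131))) = 4/((15*(-1/131))) = 4/(-15/131) = 4*(-131/15) = -524/15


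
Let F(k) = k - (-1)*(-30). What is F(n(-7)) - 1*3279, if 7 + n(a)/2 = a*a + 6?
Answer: -3213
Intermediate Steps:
n(a) = -2 + 2*a² (n(a) = -14 + 2*(a*a + 6) = -14 + 2*(a² + 6) = -14 + 2*(6 + a²) = -14 + (12 + 2*a²) = -2 + 2*a²)
F(k) = -30 + k (F(k) = k - 1*30 = k - 30 = -30 + k)
F(n(-7)) - 1*3279 = (-30 + (-2 + 2*(-7)²)) - 1*3279 = (-30 + (-2 + 2*49)) - 3279 = (-30 + (-2 + 98)) - 3279 = (-30 + 96) - 3279 = 66 - 3279 = -3213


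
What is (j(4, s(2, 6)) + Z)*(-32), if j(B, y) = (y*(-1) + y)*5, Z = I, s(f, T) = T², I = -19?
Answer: 608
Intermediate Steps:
Z = -19
j(B, y) = 0 (j(B, y) = (-y + y)*5 = 0*5 = 0)
(j(4, s(2, 6)) + Z)*(-32) = (0 - 19)*(-32) = -19*(-32) = 608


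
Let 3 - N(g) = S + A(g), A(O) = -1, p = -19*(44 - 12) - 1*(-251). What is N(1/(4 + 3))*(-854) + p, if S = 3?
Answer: -1211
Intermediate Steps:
p = -357 (p = -19*32 + 251 = -608 + 251 = -357)
N(g) = 1 (N(g) = 3 - (3 - 1) = 3 - 1*2 = 3 - 2 = 1)
N(1/(4 + 3))*(-854) + p = 1*(-854) - 357 = -854 - 357 = -1211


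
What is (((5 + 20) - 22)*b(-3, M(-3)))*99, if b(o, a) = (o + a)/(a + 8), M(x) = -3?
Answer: -1782/5 ≈ -356.40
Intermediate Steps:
b(o, a) = (a + o)/(8 + a)
(((5 + 20) - 22)*b(-3, M(-3)))*99 = (((5 + 20) - 22)*((-3 - 3)/(8 - 3)))*99 = ((25 - 22)*(-6/5))*99 = (3*((1/5)*(-6)))*99 = (3*(-6/5))*99 = -18/5*99 = -1782/5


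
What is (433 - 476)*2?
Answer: -86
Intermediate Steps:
(433 - 476)*2 = -43*2 = -86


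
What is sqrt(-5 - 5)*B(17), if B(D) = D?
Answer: 17*I*sqrt(10) ≈ 53.759*I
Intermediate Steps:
sqrt(-5 - 5)*B(17) = sqrt(-5 - 5)*17 = sqrt(-10)*17 = (I*sqrt(10))*17 = 17*I*sqrt(10)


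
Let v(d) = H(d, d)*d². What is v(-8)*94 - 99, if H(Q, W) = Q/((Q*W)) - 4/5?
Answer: -28319/5 ≈ -5663.8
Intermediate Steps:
H(Q, W) = -⅘ + 1/W (H(Q, W) = Q*(1/(Q*W)) - 4*⅕ = 1/W - ⅘ = -⅘ + 1/W)
v(d) = d²*(-⅘ + 1/d) (v(d) = (-⅘ + 1/d)*d² = d²*(-⅘ + 1/d))
v(-8)*94 - 99 = ((⅕)*(-8)*(5 - 4*(-8)))*94 - 99 = ((⅕)*(-8)*(5 + 32))*94 - 99 = ((⅕)*(-8)*37)*94 - 99 = -296/5*94 - 99 = -27824/5 - 99 = -28319/5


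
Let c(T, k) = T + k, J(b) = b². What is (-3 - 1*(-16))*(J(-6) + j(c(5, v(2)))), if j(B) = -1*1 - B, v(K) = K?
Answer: 364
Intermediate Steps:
j(B) = -1 - B
(-3 - 1*(-16))*(J(-6) + j(c(5, v(2)))) = (-3 - 1*(-16))*((-6)² + (-1 - (5 + 2))) = (-3 + 16)*(36 + (-1 - 1*7)) = 13*(36 + (-1 - 7)) = 13*(36 - 8) = 13*28 = 364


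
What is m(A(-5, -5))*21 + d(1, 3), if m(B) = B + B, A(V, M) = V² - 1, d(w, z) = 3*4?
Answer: 1020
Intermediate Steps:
d(w, z) = 12
A(V, M) = -1 + V²
m(B) = 2*B
m(A(-5, -5))*21 + d(1, 3) = (2*(-1 + (-5)²))*21 + 12 = (2*(-1 + 25))*21 + 12 = (2*24)*21 + 12 = 48*21 + 12 = 1008 + 12 = 1020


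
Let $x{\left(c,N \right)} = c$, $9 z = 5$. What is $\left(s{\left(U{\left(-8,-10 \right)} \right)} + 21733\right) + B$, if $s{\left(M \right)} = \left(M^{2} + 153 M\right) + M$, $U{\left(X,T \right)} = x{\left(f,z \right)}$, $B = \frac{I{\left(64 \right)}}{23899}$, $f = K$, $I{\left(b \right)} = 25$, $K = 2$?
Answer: $\frac{526853480}{23899} \approx 22045.0$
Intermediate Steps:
$z = \frac{5}{9}$ ($z = \frac{1}{9} \cdot 5 = \frac{5}{9} \approx 0.55556$)
$f = 2$
$B = \frac{25}{23899} \approx 0.0010461$
$U{\left(X,T \right)} = 2$
$s{\left(M \right)} = M^{2} + 154 M$
$\left(s{\left(U{\left(-8,-10 \right)} \right)} + 21733\right) + B = \left(2 \left(154 + 2\right) + 21733\right) + \frac{25}{23899} = \left(2 \cdot 156 + 21733\right) + \frac{25}{23899} = \left(312 + 21733\right) + \frac{25}{23899} = 22045 + \frac{25}{23899} = \frac{526853480}{23899}$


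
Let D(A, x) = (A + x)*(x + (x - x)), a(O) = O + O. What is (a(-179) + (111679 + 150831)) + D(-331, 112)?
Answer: 237624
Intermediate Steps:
a(O) = 2*O
D(A, x) = x*(A + x) (D(A, x) = (A + x)*(x + 0) = (A + x)*x = x*(A + x))
(a(-179) + (111679 + 150831)) + D(-331, 112) = (2*(-179) + (111679 + 150831)) + 112*(-331 + 112) = (-358 + 262510) + 112*(-219) = 262152 - 24528 = 237624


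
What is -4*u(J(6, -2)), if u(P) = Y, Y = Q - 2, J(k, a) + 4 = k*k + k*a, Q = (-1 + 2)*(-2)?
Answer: 16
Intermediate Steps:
Q = -2 (Q = 1*(-2) = -2)
J(k, a) = -4 + k² + a*k (J(k, a) = -4 + (k*k + k*a) = -4 + (k² + a*k) = -4 + k² + a*k)
Y = -4 (Y = -2 - 2 = -4)
u(P) = -4
-4*u(J(6, -2)) = -4*(-4) = 16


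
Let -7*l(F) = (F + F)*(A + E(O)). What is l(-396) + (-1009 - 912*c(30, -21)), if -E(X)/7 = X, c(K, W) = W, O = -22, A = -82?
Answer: 184025/7 ≈ 26289.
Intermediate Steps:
E(X) = -7*X
l(F) = -144*F/7 (l(F) = -(F + F)*(-82 - 7*(-22))/7 = -2*F*(-82 + 154)/7 = -2*F*72/7 = -144*F/7)
l(-396) + (-1009 - 912*c(30, -21)) = -144/7*(-396) + (-1009 - 912*(-21)) = 57024/7 + (-1009 + 19152) = 57024/7 + 18143 = 184025/7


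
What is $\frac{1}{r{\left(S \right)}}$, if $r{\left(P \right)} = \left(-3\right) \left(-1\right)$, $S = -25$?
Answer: $\frac{1}{3} \approx 0.33333$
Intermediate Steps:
$r{\left(P \right)} = 3$
$\frac{1}{r{\left(S \right)}} = \frac{1}{3}$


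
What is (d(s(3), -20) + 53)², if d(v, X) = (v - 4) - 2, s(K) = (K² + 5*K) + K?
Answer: 5476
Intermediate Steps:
s(K) = K² + 6*K
d(v, X) = -6 + v (d(v, X) = (-4 + v) - 2 = -6 + v)
(d(s(3), -20) + 53)² = ((-6 + 3*(6 + 3)) + 53)² = ((-6 + 3*9) + 53)² = ((-6 + 27) + 53)² = (21 + 53)² = 74² = 5476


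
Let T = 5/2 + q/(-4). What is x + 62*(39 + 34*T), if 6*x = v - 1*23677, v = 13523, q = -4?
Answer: 24311/3 ≈ 8103.7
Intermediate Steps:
x = -5077/3 (x = (13523 - 1*23677)/6 = (13523 - 23677)/6 = (⅙)*(-10154) = -5077/3 ≈ -1692.3)
T = 7/2 (T = 5/2 - 4/(-4) = 5*(½) - 4*(-¼) = 5/2 + 1 = 7/2 ≈ 3.5000)
x + 62*(39 + 34*T) = -5077/3 + 62*(39 + 34*(7/2)) = -5077/3 + 62*(39 + 119) = -5077/3 + 62*158 = -5077/3 + 9796 = 24311/3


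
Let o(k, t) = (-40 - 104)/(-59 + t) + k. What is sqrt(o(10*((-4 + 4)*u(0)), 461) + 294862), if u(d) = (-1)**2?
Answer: sqrt(1323633910)/67 ≈ 543.01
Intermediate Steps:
u(d) = 1
o(k, t) = k - 144/(-59 + t) (o(k, t) = -144/(-59 + t) + k = k - 144/(-59 + t))
sqrt(o(10*((-4 + 4)*u(0)), 461) + 294862) = sqrt((-144 - 590*(-4 + 4)*1 + (10*((-4 + 4)*1))*461)/(-59 + 461) + 294862) = sqrt((-144 - 590*0*1 + (10*(0*1))*461)/402 + 294862) = sqrt((-144 - 590*0 + (10*0)*461)/402 + 294862) = sqrt((-144 - 59*0 + 0*461)/402 + 294862) = sqrt((-144 + 0 + 0)/402 + 294862) = sqrt((1/402)*(-144) + 294862) = sqrt(-24/67 + 294862) = sqrt(19755730/67) = sqrt(1323633910)/67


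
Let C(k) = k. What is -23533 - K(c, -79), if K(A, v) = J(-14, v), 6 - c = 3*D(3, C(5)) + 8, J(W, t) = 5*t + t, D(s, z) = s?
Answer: -23059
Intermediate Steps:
J(W, t) = 6*t
c = -11 (c = 6 - (3*3 + 8) = 6 - (9 + 8) = 6 - 1*17 = 6 - 17 = -11)
K(A, v) = 6*v
-23533 - K(c, -79) = -23533 - 6*(-79) = -23533 - 1*(-474) = -23533 + 474 = -23059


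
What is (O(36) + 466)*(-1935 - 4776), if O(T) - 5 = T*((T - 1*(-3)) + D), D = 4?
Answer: -13549509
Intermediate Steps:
O(T) = 5 + T*(7 + T) (O(T) = 5 + T*((T - 1*(-3)) + 4) = 5 + T*((T + 3) + 4) = 5 + T*((3 + T) + 4) = 5 + T*(7 + T))
(O(36) + 466)*(-1935 - 4776) = ((5 + 36² + 7*36) + 466)*(-1935 - 4776) = ((5 + 1296 + 252) + 466)*(-6711) = (1553 + 466)*(-6711) = 2019*(-6711) = -13549509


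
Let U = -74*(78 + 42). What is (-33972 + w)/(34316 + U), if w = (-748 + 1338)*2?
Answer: -8198/6359 ≈ -1.2892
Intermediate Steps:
U = -8880 (U = -74*120 = -8880)
w = 1180 (w = 590*2 = 1180)
(-33972 + w)/(34316 + U) = (-33972 + 1180)/(34316 - 8880) = -32792/25436 = -32792*1/25436 = -8198/6359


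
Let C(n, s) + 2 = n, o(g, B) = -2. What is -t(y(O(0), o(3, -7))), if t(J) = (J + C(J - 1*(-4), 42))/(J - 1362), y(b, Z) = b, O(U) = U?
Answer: 1/681 ≈ 0.0014684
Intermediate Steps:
C(n, s) = -2 + n
t(J) = (2 + 2*J)/(-1362 + J) (t(J) = (J + (-2 + (J - 1*(-4))))/(J - 1362) = (J + (-2 + (J + 4)))/(-1362 + J) = (J + (-2 + (4 + J)))/(-1362 + J) = (J + (2 + J))/(-1362 + J) = (2 + 2*J)/(-1362 + J))
-t(y(O(0), o(3, -7))) = -2*(1 + 0)/(-1362 + 0) = -2/(-1362) = -2*(-1)/1362 = -1*(-1/681) = 1/681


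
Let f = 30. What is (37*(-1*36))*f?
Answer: -39960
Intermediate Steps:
(37*(-1*36))*f = (37*(-1*36))*30 = (37*(-36))*30 = -1332*30 = -39960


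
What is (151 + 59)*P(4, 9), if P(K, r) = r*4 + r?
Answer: 9450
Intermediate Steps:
P(K, r) = 5*r (P(K, r) = 4*r + r = 5*r)
(151 + 59)*P(4, 9) = (151 + 59)*(5*9) = 210*45 = 9450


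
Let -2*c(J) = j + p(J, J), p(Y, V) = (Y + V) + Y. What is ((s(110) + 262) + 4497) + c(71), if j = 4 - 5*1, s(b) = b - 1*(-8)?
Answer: 4771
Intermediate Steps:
s(b) = 8 + b (s(b) = b + 8 = 8 + b)
j = -1 (j = 4 - 5 = -1)
p(Y, V) = V + 2*Y (p(Y, V) = (V + Y) + Y = V + 2*Y)
c(J) = 1/2 - 3*J/2 (c(J) = -(-1 + (J + 2*J))/2 = -(-1 + 3*J)/2 = 1/2 - 3*J/2)
((s(110) + 262) + 4497) + c(71) = (((8 + 110) + 262) + 4497) + (1/2 - 3/2*71) = ((118 + 262) + 4497) + (1/2 - 213/2) = (380 + 4497) - 106 = 4877 - 106 = 4771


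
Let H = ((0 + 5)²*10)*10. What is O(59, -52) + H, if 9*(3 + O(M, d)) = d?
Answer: 22421/9 ≈ 2491.2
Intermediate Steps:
O(M, d) = -3 + d/9
H = 2500 (H = (5²*10)*10 = (25*10)*10 = 250*10 = 2500)
O(59, -52) + H = (-3 + (⅑)*(-52)) + 2500 = (-3 - 52/9) + 2500 = -79/9 + 2500 = 22421/9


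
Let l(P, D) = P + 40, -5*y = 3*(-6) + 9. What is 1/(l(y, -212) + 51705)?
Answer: 5/258734 ≈ 1.9325e-5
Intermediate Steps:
y = 9/5 (y = -(3*(-6) + 9)/5 = -(-18 + 9)/5 = -⅕*(-9) = 9/5 ≈ 1.8000)
l(P, D) = 40 + P
1/(l(y, -212) + 51705) = 1/((40 + 9/5) + 51705) = 1/(209/5 + 51705) = 1/(258734/5) = 5/258734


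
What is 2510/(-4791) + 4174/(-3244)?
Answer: -14070037/7771002 ≈ -1.8106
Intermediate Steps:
2510/(-4791) + 4174/(-3244) = 2510*(-1/4791) + 4174*(-1/3244) = -2510/4791 - 2087/1622 = -14070037/7771002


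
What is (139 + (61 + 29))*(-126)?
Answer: -28854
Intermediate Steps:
(139 + (61 + 29))*(-126) = (139 + 90)*(-126) = 229*(-126) = -28854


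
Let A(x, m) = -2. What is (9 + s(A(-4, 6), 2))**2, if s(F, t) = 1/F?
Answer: 289/4 ≈ 72.250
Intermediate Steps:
(9 + s(A(-4, 6), 2))**2 = (9 + 1/(-2))**2 = (9 - 1/2)**2 = (17/2)**2 = 289/4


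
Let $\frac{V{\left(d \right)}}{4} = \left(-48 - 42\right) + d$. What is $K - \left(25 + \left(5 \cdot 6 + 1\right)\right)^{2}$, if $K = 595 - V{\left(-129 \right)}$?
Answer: $-1665$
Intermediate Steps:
$V{\left(d \right)} = -360 + 4 d$ ($V{\left(d \right)} = 4 \left(\left(-48 - 42\right) + d\right) = 4 \left(-90 + d\right) = -360 + 4 d$)
$K = 1471$ ($K = 595 - \left(-360 + 4 \left(-129\right)\right) = 595 - \left(-360 - 516\right) = 595 - -876 = 595 + 876 = 1471$)
$K - \left(25 + \left(5 \cdot 6 + 1\right)\right)^{2} = 1471 - \left(25 + \left(5 \cdot 6 + 1\right)\right)^{2} = 1471 - \left(25 + \left(30 + 1\right)\right)^{2} = 1471 - \left(25 + 31\right)^{2} = 1471 - 56^{2} = 1471 - 3136 = -1665$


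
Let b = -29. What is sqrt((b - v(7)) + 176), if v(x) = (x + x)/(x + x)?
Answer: sqrt(146) ≈ 12.083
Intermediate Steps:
v(x) = 1 (v(x) = (2*x)/((2*x)) = (2*x)*(1/(2*x)) = 1)
sqrt((b - v(7)) + 176) = sqrt((-29 - 1*1) + 176) = sqrt((-29 - 1) + 176) = sqrt(-30 + 176) = sqrt(146)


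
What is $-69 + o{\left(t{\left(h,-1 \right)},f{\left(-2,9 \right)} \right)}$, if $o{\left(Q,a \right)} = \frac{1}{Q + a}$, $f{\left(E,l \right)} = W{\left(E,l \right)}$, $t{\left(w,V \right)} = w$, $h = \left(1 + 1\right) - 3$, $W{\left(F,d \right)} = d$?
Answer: $- \frac{551}{8} \approx -68.875$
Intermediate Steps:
$h = -1$ ($h = 2 - 3 = -1$)
$f{\left(E,l \right)} = l$
$-69 + o{\left(t{\left(h,-1 \right)},f{\left(-2,9 \right)} \right)} = -69 + \frac{1}{-1 + 9} = -69 + \frac{1}{8} = - \frac{551}{8}$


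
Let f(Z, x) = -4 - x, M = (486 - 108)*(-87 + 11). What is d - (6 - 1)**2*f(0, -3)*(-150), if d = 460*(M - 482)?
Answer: -13440350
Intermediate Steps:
M = -28728 (M = 378*(-76) = -28728)
d = -13436600 (d = 460*(-28728 - 482) = 460*(-29210) = -13436600)
d - (6 - 1)**2*f(0, -3)*(-150) = -13436600 - (6 - 1)**2*(-4 - 1*(-3))*(-150) = -13436600 - 5**2*(-4 + 3)*(-150) = -13436600 - 25*(-1)*(-150) = -13436600 - (-25)*(-150) = -13436600 - 1*3750 = -13436600 - 3750 = -13440350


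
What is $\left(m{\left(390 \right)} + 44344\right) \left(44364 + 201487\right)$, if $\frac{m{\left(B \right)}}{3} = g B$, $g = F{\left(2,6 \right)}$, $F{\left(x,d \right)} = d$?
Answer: $12627890764$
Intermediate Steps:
$g = 6$
$m{\left(B \right)} = 18 B$ ($m{\left(B \right)} = 3 \cdot 6 B = 18 B$)
$\left(m{\left(390 \right)} + 44344\right) \left(44364 + 201487\right) = \left(18 \cdot 390 + 44344\right) \left(44364 + 201487\right) = \left(7020 + 44344\right) 245851 = 51364 \cdot 245851 = 12627890764$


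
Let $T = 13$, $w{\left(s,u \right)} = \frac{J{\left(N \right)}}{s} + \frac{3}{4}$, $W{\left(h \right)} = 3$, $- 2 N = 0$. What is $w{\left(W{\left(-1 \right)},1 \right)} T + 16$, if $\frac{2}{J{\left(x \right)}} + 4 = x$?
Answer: $\frac{283}{12} \approx 23.583$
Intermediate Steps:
$N = 0$ ($N = \left(- \frac{1}{2}\right) 0 = 0$)
$J{\left(x \right)} = \frac{2}{-4 + x}$
$w{\left(s,u \right)} = \frac{3}{4} - \frac{1}{2 s}$ ($w{\left(s,u \right)} = \frac{2 \frac{1}{-4 + 0}}{s} + \frac{3}{4} = \frac{2 \frac{1}{-4}}{s} + 3 \cdot \frac{1}{4} = \frac{2 \left(- \frac{1}{4}\right)}{s} + \frac{3}{4} = - \frac{1}{2 s} + \frac{3}{4} = \frac{3}{4} - \frac{1}{2 s}$)
$w{\left(W{\left(-1 \right)},1 \right)} T + 16 = \frac{-2 + 3 \cdot 3}{4 \cdot 3} \cdot 13 + 16 = \frac{1}{4} \cdot \frac{1}{3} \left(-2 + 9\right) 13 + 16 = \frac{1}{4} \cdot \frac{1}{3} \cdot 7 \cdot 13 + 16 = \frac{7}{12} \cdot 13 + 16 = \frac{91}{12} + 16 = \frac{283}{12}$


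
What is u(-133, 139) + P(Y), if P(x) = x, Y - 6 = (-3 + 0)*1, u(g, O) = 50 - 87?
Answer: -34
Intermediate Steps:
u(g, O) = -37
Y = 3 (Y = 6 + (-3 + 0)*1 = 6 - 3*1 = 6 - 3 = 3)
u(-133, 139) + P(Y) = -37 + 3 = -34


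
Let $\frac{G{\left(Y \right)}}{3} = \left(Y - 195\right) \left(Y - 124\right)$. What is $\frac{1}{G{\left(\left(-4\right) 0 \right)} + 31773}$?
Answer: $\frac{1}{104313} \approx 9.5865 \cdot 10^{-6}$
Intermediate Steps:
$G{\left(Y \right)} = 3 \left(-195 + Y\right) \left(-124 + Y\right)$ ($G{\left(Y \right)} = 3 \left(Y - 195\right) \left(Y - 124\right) = 3 \left(-195 + Y\right) \left(-124 + Y\right)$)
$\frac{1}{G{\left(\left(-4\right) 0 \right)} + 31773} = \frac{1}{\left(72540 - 957 \left(\left(-4\right) 0\right) + 3 \left(\left(-4\right) 0\right)^{2}\right) + 31773} = \frac{1}{\left(72540 - 0 + 3 \cdot 0^{2}\right) + 31773} = \frac{1}{\left(72540 + 0 + 3 \cdot 0\right) + 31773} = \frac{1}{\left(72540 + 0 + 0\right) + 31773} = \frac{1}{72540 + 31773} = \frac{1}{104313}$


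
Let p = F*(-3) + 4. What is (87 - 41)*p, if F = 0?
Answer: 184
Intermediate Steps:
p = 4 (p = 0*(-3) + 4 = 0 + 4 = 4)
(87 - 41)*p = (87 - 41)*4 = 46*4 = 184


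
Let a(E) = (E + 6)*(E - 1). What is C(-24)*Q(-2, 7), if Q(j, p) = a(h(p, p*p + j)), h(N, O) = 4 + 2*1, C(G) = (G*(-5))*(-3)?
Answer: -21600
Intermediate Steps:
C(G) = 15*G (C(G) = -5*G*(-3) = 15*G)
h(N, O) = 6 (h(N, O) = 4 + 2 = 6)
a(E) = (-1 + E)*(6 + E) (a(E) = (6 + E)*(-1 + E) = (-1 + E)*(6 + E))
Q(j, p) = 60 (Q(j, p) = -6 + 6² + 5*6 = -6 + 36 + 30 = 60)
C(-24)*Q(-2, 7) = (15*(-24))*60 = -360*60 = -21600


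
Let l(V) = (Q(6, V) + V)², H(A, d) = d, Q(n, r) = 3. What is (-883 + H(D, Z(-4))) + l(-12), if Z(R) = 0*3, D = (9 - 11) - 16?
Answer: -802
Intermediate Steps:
D = -18 (D = -2 - 16 = -18)
Z(R) = 0
l(V) = (3 + V)²
(-883 + H(D, Z(-4))) + l(-12) = (-883 + 0) + (3 - 12)² = -883 + (-9)² = -883 + 81 = -802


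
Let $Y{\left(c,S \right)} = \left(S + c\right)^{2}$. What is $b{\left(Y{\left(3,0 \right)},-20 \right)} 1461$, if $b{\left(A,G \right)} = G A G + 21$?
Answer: $5290281$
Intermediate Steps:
$b{\left(A,G \right)} = 21 + A G^{2}$ ($b{\left(A,G \right)} = A G G + 21 = A G^{2} + 21 = 21 + A G^{2}$)
$b{\left(Y{\left(3,0 \right)},-20 \right)} 1461 = \left(21 + \left(0 + 3\right)^{2} \left(-20\right)^{2}\right) 1461 = \left(21 + 3^{2} \cdot 400\right) 1461 = \left(21 + 9 \cdot 400\right) 1461 = \left(21 + 3600\right) 1461 = 3621 \cdot 1461 = 5290281$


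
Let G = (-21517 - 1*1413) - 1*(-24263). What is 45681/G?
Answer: 45681/1333 ≈ 34.269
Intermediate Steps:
G = 1333 (G = (-21517 - 1413) + 24263 = -22930 + 24263 = 1333)
45681/G = 45681/1333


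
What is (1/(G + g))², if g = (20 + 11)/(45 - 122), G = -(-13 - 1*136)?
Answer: 5929/130919364 ≈ 4.5287e-5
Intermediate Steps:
G = 149 (G = -(-13 - 136) = -1*(-149) = 149)
g = -31/77 (g = 31/(-77) = 31*(-1/77) = -31/77 ≈ -0.40260)
(1/(G + g))² = (1/(149 - 31/77))² = (1/(11442/77))² = (77/11442)² = 5929/130919364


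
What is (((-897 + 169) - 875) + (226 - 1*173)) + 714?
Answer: -836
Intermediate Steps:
(((-897 + 169) - 875) + (226 - 1*173)) + 714 = ((-728 - 875) + (226 - 173)) + 714 = (-1603 + 53) + 714 = -1550 + 714 = -836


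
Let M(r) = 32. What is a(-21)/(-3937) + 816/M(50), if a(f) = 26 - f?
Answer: 200693/7874 ≈ 25.488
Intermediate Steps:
a(-21)/(-3937) + 816/M(50) = (26 - 1*(-21))/(-3937) + 816/32 = (26 + 21)*(-1/3937) + 816*(1/32) = 47*(-1/3937) + 51/2 = -47/3937 + 51/2 = 200693/7874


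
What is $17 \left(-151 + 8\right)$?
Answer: $-2431$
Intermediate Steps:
$17 \left(-151 + 8\right) = 17 \left(-143\right) = -2431$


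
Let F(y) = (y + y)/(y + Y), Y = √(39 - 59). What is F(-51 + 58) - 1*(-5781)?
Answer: 398987/69 - 28*I*√5/69 ≈ 5782.4 - 0.90739*I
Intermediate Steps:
Y = 2*I*√5 (Y = √(-20) = 2*I*√5 ≈ 4.4721*I)
F(y) = 2*y/(y + 2*I*√5) (F(y) = (y + y)/(y + 2*I*√5) = (2*y)/(y + 2*I*√5) = 2*y/(y + 2*I*√5))
F(-51 + 58) - 1*(-5781) = 2*(-51 + 58)/((-51 + 58) + 2*I*√5) - 1*(-5781) = 2*7/(7 + 2*I*√5) + 5781 = 14/(7 + 2*I*√5) + 5781 = 5781 + 14/(7 + 2*I*√5)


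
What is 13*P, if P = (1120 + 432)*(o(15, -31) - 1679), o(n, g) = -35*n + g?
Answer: -45093360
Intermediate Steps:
o(n, g) = g - 35*n
P = -3468720 (P = (1120 + 432)*((-31 - 35*15) - 1679) = 1552*((-31 - 525) - 1679) = 1552*(-556 - 1679) = 1552*(-2235) = -3468720)
13*P = 13*(-3468720) = -45093360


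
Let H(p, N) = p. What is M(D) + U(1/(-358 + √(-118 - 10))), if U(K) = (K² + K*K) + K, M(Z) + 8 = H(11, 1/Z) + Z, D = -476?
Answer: 2*(-7570173*I - 338669*√2)/(1432*√2 + 32009*I) ≈ -473.0 - 8.7209e-5*I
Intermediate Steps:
M(Z) = 3 + Z (M(Z) = -8 + (11 + Z) = 3 + Z)
U(K) = K + 2*K² (U(K) = (K² + K²) + K = 2*K² + K = K + 2*K²)
M(D) + U(1/(-358 + √(-118 - 10))) = (3 - 476) + (1 + 2/(-358 + √(-118 - 10)))/(-358 + √(-118 - 10)) = -473 + (1 + 2/(-358 + √(-128)))/(-358 + √(-128)) = -473 + (1 + 2/(-358 + 8*I*√2))/(-358 + 8*I*√2)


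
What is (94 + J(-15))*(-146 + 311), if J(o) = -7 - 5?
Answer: 13530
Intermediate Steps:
J(o) = -12
(94 + J(-15))*(-146 + 311) = (94 - 12)*(-146 + 311) = 82*165 = 13530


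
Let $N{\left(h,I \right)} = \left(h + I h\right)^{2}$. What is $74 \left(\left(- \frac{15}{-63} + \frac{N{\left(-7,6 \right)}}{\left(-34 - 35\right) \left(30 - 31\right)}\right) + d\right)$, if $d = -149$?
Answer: $- \frac{4073330}{483} \approx -8433.4$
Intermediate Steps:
$74 \left(\left(- \frac{15}{-63} + \frac{N{\left(-7,6 \right)}}{\left(-34 - 35\right) \left(30 - 31\right)}\right) + d\right) = 74 \left(\left(- \frac{15}{-63} + \frac{\left(-7\right)^{2} \left(1 + 6\right)^{2}}{\left(-34 - 35\right) \left(30 - 31\right)}\right) - 149\right) = 74 \left(\left(\left(-15\right) \left(- \frac{1}{63}\right) + \frac{49 \cdot 7^{2}}{\left(-69\right) \left(-1\right)}\right) - 149\right) = 74 \left(\left(\frac{5}{21} + \frac{49 \cdot 49}{69}\right) - 149\right) = 74 \left(\left(\frac{5}{21} + 2401 \cdot \frac{1}{69}\right) - 149\right) = 74 \left(\left(\frac{5}{21} + \frac{2401}{69}\right) - 149\right) = 74 \left(\frac{16922}{483} - 149\right) = 74 \left(- \frac{55045}{483}\right) = - \frac{4073330}{483}$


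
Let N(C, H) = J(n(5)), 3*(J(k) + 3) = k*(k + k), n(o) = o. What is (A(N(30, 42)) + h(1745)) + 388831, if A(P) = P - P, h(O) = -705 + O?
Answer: 389871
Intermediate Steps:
J(k) = -3 + 2*k²/3 (J(k) = -3 + (k*(k + k))/3 = -3 + (k*(2*k))/3 = -3 + (2*k²)/3 = -3 + 2*k²/3)
N(C, H) = 41/3 (N(C, H) = -3 + (⅔)*5² = -3 + (⅔)*25 = -3 + 50/3 = 41/3)
A(P) = 0
(A(N(30, 42)) + h(1745)) + 388831 = (0 + (-705 + 1745)) + 388831 = (0 + 1040) + 388831 = 1040 + 388831 = 389871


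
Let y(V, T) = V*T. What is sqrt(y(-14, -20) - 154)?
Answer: 3*sqrt(14) ≈ 11.225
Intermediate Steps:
y(V, T) = T*V
sqrt(y(-14, -20) - 154) = sqrt(-20*(-14) - 154) = sqrt(280 - 154) = sqrt(126) = 3*sqrt(14)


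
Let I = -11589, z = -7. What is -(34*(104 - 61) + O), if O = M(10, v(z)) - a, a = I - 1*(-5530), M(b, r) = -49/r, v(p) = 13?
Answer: -97724/13 ≈ -7517.2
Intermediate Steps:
a = -6059 (a = -11589 - 1*(-5530) = -11589 + 5530 = -6059)
O = 78718/13 (O = -49/13 - 1*(-6059) = -49*1/13 + 6059 = -49/13 + 6059 = 78718/13 ≈ 6055.2)
-(34*(104 - 61) + O) = -(34*(104 - 61) + 78718/13) = -(34*43 + 78718/13) = -(1462 + 78718/13) = -1*97724/13 = -97724/13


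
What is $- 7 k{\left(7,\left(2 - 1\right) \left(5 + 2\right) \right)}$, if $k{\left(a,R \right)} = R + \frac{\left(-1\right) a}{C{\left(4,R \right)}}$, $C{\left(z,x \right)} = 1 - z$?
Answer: $- \frac{196}{3} \approx -65.333$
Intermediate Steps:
$k{\left(a,R \right)} = R + \frac{a}{3}$ ($k{\left(a,R \right)} = R + \frac{\left(-1\right) a}{1 - 4} = R + \frac{\left(-1\right) a}{-3} = R + - a \left(- \frac{1}{3}\right) = R + \frac{a}{3}$)
$- 7 k{\left(7,\left(2 - 1\right) \left(5 + 2\right) \right)} = - 7 \left(\left(2 - 1\right) \left(5 + 2\right) + \frac{1}{3} \cdot 7\right) = - 7 \left(1 \cdot 7 + \frac{7}{3}\right) = - 7 \left(7 + \frac{7}{3}\right) = \left(-7\right) \frac{28}{3} = - \frac{196}{3}$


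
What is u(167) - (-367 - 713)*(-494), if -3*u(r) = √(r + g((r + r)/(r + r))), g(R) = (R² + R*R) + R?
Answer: -533520 - √170/3 ≈ -5.3352e+5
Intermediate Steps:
g(R) = R + 2*R² (g(R) = (R² + R²) + R = 2*R² + R = R + 2*R²)
u(r) = -√(3 + r)/3 (u(r) = -√(r + ((r + r)/(r + r))*(1 + 2*((r + r)/(r + r))))/3 = -√(r + ((2*r)/((2*r)))*(1 + 2*((2*r)/((2*r)))))/3 = -√(r + ((2*r)*(1/(2*r)))*(1 + 2*((2*r)*(1/(2*r)))))/3 = -√(r + 1*(1 + 2*1))/3 = -√(r + 1*(1 + 2))/3 = -√(r + 1*3)/3 = -√(r + 3)/3 = -√(3 + r)/3)
u(167) - (-367 - 713)*(-494) = -√(3 + 167)/3 - (-367 - 713)*(-494) = -√170/3 - (-1080)*(-494) = -√170/3 - 1*533520 = -√170/3 - 533520 = -533520 - √170/3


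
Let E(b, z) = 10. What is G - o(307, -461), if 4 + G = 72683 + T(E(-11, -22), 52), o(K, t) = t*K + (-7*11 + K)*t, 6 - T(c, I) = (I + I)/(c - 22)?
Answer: 960752/3 ≈ 3.2025e+5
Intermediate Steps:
T(c, I) = 6 - 2*I/(-22 + c) (T(c, I) = 6 - (I + I)/(c - 22) = 6 - 2*I/(-22 + c))
o(K, t) = K*t + t*(-77 + K) (o(K, t) = K*t + (-77 + K)*t = K*t + t*(-77 + K))
G = 218081/3 (G = -4 + (72683 + 2*(-66 - 1*52 + 3*10)/(-22 + 10)) = -4 + (72683 + 2*(-66 - 52 + 30)/(-12)) = -4 + (72683 + 2*(-1/12)*(-88)) = -4 + (72683 + 44/3) = -4 + 218093/3 = 218081/3 ≈ 72694.)
G - o(307, -461) = 218081/3 - (-461)*(-77 + 2*307) = 218081/3 - (-461)*(-77 + 614) = 218081/3 - (-461)*537 = 218081/3 - 1*(-247557) = 218081/3 + 247557 = 960752/3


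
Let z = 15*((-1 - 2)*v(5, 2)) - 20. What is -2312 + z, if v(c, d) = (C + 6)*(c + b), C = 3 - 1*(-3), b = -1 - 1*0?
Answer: -4492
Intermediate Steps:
b = -1 (b = -1 + 0 = -1)
C = 6 (C = 3 + 3 = 6)
v(c, d) = -12 + 12*c (v(c, d) = (6 + 6)*(c - 1) = 12*(-1 + c) = -12 + 12*c)
z = -2180 (z = 15*((-1 - 2)*(-12 + 12*5)) - 20 = 15*(-3*(-12 + 60)) - 20 = 15*(-3*48) - 20 = 15*(-144) - 20 = -2160 - 20 = -2180)
-2312 + z = -2312 - 2180 = -4492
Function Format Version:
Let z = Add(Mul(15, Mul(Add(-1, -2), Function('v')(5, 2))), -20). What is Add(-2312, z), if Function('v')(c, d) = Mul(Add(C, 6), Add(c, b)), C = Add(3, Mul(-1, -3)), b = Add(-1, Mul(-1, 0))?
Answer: -4492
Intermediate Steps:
b = -1 (b = Add(-1, 0) = -1)
C = 6 (C = Add(3, 3) = 6)
Function('v')(c, d) = Add(-12, Mul(12, c)) (Function('v')(c, d) = Mul(Add(6, 6), Add(c, -1)) = Mul(12, Add(-1, c)) = Add(-12, Mul(12, c)))
z = -2180 (z = Add(Mul(15, Mul(Add(-1, -2), Add(-12, Mul(12, 5)))), -20) = Add(Mul(15, Mul(-3, Add(-12, 60))), -20) = Add(Mul(15, Mul(-3, 48)), -20) = Add(Mul(15, -144), -20) = Add(-2160, -20) = -2180)
Add(-2312, z) = Add(-2312, -2180) = -4492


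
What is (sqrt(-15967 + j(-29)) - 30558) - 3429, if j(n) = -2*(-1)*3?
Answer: -33987 + I*sqrt(15961) ≈ -33987.0 + 126.34*I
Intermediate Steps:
j(n) = 6 (j(n) = 2*3 = 6)
(sqrt(-15967 + j(-29)) - 30558) - 3429 = (sqrt(-15967 + 6) - 30558) - 3429 = (sqrt(-15961) - 30558) - 3429 = (I*sqrt(15961) - 30558) - 3429 = (-30558 + I*sqrt(15961)) - 3429 = -33987 + I*sqrt(15961)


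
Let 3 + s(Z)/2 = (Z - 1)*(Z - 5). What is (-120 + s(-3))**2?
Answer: 3844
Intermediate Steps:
s(Z) = -6 + 2*(-1 + Z)*(-5 + Z) (s(Z) = -6 + 2*((Z - 1)*(Z - 5)) = -6 + 2*((-1 + Z)*(-5 + Z)) = -6 + 2*(-1 + Z)*(-5 + Z))
(-120 + s(-3))**2 = (-120 + (4 - 12*(-3) + 2*(-3)**2))**2 = (-120 + (4 + 36 + 2*9))**2 = (-120 + (4 + 36 + 18))**2 = (-120 + 58)**2 = (-62)**2 = 3844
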